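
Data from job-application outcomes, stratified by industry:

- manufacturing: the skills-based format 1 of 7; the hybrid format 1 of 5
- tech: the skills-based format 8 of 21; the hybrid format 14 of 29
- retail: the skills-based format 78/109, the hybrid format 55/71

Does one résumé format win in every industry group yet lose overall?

Manufacturing: the skills-based format 1/7 = 14.3%, the hybrid format 1/5 = 20.0% → the hybrid format
Tech: the skills-based format 8/21 = 38.1%, the hybrid format 14/29 = 48.3% → the hybrid format
Retail: the skills-based format 78/109 = 71.6%, the hybrid format 55/71 = 77.5% → the hybrid format
Overall: the skills-based format 87/137 = 63.5%, the hybrid format 70/105 = 66.7% → the hybrid format
The hybrid format wins overall and in every industry group — no reversal.

No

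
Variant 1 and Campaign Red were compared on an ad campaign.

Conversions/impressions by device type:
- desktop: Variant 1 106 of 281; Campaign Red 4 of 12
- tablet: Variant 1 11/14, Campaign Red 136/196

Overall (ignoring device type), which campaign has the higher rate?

Campaign Red

Desktop: Variant 1 106/281 = 37.7%, Campaign Red 4/12 = 33.3% → Variant 1
Tablet: Variant 1 11/14 = 78.6%, Campaign Red 136/196 = 69.4% → Variant 1
Overall: Variant 1 117/295 = 39.7%, Campaign Red 140/208 = 67.3% → Campaign Red
(Variant 1 wins every device group but Campaign Red wins overall — Variant 1's impressions skew toward the low-rate desktop group.)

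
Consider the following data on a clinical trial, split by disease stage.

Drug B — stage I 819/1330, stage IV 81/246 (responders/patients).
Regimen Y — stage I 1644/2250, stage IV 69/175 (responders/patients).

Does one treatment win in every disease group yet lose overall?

Stage I: Drug B 819/1330 = 61.6%, Regimen Y 1644/2250 = 73.1% → Regimen Y
Stage IV: Drug B 81/246 = 32.9%, Regimen Y 69/175 = 39.4% → Regimen Y
Overall: Drug B 900/1576 = 57.1%, Regimen Y 1713/2425 = 70.6% → Regimen Y
Regimen Y wins overall and in every disease group — no reversal.

No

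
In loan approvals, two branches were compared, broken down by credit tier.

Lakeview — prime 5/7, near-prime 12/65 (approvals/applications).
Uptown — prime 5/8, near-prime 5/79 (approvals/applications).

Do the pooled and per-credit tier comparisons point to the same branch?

Prime: Lakeview 5/7 = 71.4%, Uptown 5/8 = 62.5% → Lakeview
Near-prime: Lakeview 12/65 = 18.5%, Uptown 5/79 = 6.3% → Lakeview
Overall: Lakeview 17/72 = 23.6%, Uptown 10/87 = 11.5% → Lakeview
Lakeview wins overall and in every credit group — no reversal.

Yes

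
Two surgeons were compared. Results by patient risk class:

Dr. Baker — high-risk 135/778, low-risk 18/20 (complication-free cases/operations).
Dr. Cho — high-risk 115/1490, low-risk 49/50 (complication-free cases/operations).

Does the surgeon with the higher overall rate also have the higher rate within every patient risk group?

High-risk: Dr. Baker 135/778 = 17.4%, Dr. Cho 115/1490 = 7.7% → Dr. Baker
Low-risk: Dr. Baker 18/20 = 90.0%, Dr. Cho 49/50 = 98.0% → Dr. Cho
Overall: Dr. Baker 153/798 = 19.2%, Dr. Cho 164/1540 = 10.6% → Dr. Baker
Neither sweeps: Dr. Baker wins 1 of 2 groups, Dr. Cho wins 1. Dr. Baker wins overall but not every group — no Simpson reversal.

No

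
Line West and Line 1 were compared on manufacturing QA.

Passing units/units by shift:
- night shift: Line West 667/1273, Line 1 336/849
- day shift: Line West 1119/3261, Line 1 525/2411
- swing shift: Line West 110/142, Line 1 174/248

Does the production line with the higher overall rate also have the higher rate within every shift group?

Night shift: Line West 667/1273 = 52.4%, Line 1 336/849 = 39.6% → Line West
Day shift: Line West 1119/3261 = 34.3%, Line 1 525/2411 = 21.8% → Line West
Swing shift: Line West 110/142 = 77.5%, Line 1 174/248 = 70.2% → Line West
Overall: Line West 1896/4676 = 40.5%, Line 1 1035/3508 = 29.5% → Line West
Line West wins overall and in every shift group — no reversal.

Yes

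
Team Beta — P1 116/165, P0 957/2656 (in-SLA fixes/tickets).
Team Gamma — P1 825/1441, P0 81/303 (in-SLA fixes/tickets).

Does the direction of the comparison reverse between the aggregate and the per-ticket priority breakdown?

P1: Team Beta 116/165 = 70.3%, Team Gamma 825/1441 = 57.3% → Team Beta
P0: Team Beta 957/2656 = 36.0%, Team Gamma 81/303 = 26.7% → Team Beta
Overall: Team Beta 1073/2821 = 38.0%, Team Gamma 906/1744 = 51.9% → Team Gamma
Team Beta wins each ticket group but Team Gamma wins overall — the comparison reverses. Team Beta's tickets skew toward P0, which has a lower base rate.

Yes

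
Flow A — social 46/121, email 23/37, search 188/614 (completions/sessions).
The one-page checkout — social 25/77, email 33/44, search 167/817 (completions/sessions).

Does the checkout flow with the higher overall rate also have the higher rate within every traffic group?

No

Social: Flow A 46/121 = 38.0%, the one-page checkout 25/77 = 32.5% → Flow A
Email: Flow A 23/37 = 62.2%, the one-page checkout 33/44 = 75.0% → the one-page checkout
Search: Flow A 188/614 = 30.6%, the one-page checkout 167/817 = 20.4% → Flow A
Overall: Flow A 257/772 = 33.3%, the one-page checkout 225/938 = 24.0% → Flow A
Neither sweeps: Flow A wins 2 of 3 groups, the one-page checkout wins 1. Flow A wins overall but not every group — no Simpson reversal.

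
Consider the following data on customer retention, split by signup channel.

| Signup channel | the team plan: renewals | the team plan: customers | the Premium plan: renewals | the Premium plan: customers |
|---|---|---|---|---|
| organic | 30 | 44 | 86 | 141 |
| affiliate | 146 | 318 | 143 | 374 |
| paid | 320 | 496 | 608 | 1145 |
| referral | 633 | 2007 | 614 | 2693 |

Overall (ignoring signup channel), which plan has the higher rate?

the team plan

Organic: the team plan 30/44 = 68.2%, the Premium plan 86/141 = 61.0% → the team plan
Affiliate: the team plan 146/318 = 45.9%, the Premium plan 143/374 = 38.2% → the team plan
Paid: the team plan 320/496 = 64.5%, the Premium plan 608/1145 = 53.1% → the team plan
Referral: the team plan 633/2007 = 31.5%, the Premium plan 614/2693 = 22.8% → the team plan
Overall: the team plan 1129/2865 = 39.4%, the Premium plan 1451/4353 = 33.3% → the team plan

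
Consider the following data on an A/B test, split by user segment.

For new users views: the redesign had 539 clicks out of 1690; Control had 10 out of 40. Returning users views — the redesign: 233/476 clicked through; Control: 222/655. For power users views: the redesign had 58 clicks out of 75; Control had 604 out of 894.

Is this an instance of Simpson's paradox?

Yes

New users: the redesign 539/1690 = 31.9%, Control 10/40 = 25.0% → the redesign
Returning users: the redesign 233/476 = 48.9%, Control 222/655 = 33.9% → the redesign
Power users: the redesign 58/75 = 77.3%, Control 604/894 = 67.6% → the redesign
Overall: the redesign 830/2241 = 37.0%, Control 836/1589 = 52.6% → Control
The redesign wins each user group but Control wins overall — the comparison reverses. The redesign's views skew toward new users, which has a lower base rate.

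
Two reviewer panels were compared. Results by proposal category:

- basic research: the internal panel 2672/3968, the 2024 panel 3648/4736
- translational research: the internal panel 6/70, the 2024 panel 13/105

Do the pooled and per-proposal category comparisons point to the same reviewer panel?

Basic research: the internal panel 2672/3968 = 67.3%, the 2024 panel 3648/4736 = 77.0% → the 2024 panel
Translational research: the internal panel 6/70 = 8.6%, the 2024 panel 13/105 = 12.4% → the 2024 panel
Overall: the internal panel 2678/4038 = 66.3%, the 2024 panel 3661/4841 = 75.6% → the 2024 panel
The 2024 panel wins overall and in every proposal group — no reversal.

Yes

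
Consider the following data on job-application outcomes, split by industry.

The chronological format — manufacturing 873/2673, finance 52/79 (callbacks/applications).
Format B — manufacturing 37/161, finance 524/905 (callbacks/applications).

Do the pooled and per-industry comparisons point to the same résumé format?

Manufacturing: the chronological format 873/2673 = 32.7%, Format B 37/161 = 23.0% → the chronological format
Finance: the chronological format 52/79 = 65.8%, Format B 524/905 = 57.9% → the chronological format
Overall: the chronological format 925/2752 = 33.6%, Format B 561/1066 = 52.6% → Format B
The chronological format wins each industry group but Format B wins overall — the comparison reverses. The chronological format's applications skew toward manufacturing, which has a lower base rate.

No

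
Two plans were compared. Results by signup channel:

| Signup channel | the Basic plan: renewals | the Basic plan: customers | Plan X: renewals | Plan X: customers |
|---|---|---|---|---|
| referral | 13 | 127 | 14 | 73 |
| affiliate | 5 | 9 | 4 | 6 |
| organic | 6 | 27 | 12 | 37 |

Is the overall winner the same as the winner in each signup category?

Referral: the Basic plan 13/127 = 10.2%, Plan X 14/73 = 19.2% → Plan X
Affiliate: the Basic plan 5/9 = 55.6%, Plan X 4/6 = 66.7% → Plan X
Organic: the Basic plan 6/27 = 22.2%, Plan X 12/37 = 32.4% → Plan X
Overall: the Basic plan 24/163 = 14.7%, Plan X 30/116 = 25.9% → Plan X
Plan X wins overall and in every signup group — no reversal.

Yes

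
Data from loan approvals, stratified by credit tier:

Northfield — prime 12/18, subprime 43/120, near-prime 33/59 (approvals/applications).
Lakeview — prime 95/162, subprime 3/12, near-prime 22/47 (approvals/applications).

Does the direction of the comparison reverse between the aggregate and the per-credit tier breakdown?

Yes

Prime: Northfield 12/18 = 66.7%, Lakeview 95/162 = 58.6% → Northfield
Subprime: Northfield 43/120 = 35.8%, Lakeview 3/12 = 25.0% → Northfield
Near-prime: Northfield 33/59 = 55.9%, Lakeview 22/47 = 46.8% → Northfield
Overall: Northfield 88/197 = 44.7%, Lakeview 120/221 = 54.3% → Lakeview
Northfield wins each credit group but Lakeview wins overall — the comparison reverses. Northfield's applications skew toward subprime, which has a lower base rate.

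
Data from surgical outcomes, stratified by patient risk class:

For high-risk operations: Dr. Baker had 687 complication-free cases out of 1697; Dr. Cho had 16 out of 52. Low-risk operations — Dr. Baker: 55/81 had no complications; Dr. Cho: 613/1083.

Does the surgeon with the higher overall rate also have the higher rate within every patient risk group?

No

High-risk: Dr. Baker 687/1697 = 40.5%, Dr. Cho 16/52 = 30.8% → Dr. Baker
Low-risk: Dr. Baker 55/81 = 67.9%, Dr. Cho 613/1083 = 56.6% → Dr. Baker
Overall: Dr. Baker 742/1778 = 41.7%, Dr. Cho 629/1135 = 55.4% → Dr. Cho
Dr. Baker wins each patient risk group but Dr. Cho wins overall — the comparison reverses. Dr. Baker's operations skew toward high-risk, which has a lower base rate.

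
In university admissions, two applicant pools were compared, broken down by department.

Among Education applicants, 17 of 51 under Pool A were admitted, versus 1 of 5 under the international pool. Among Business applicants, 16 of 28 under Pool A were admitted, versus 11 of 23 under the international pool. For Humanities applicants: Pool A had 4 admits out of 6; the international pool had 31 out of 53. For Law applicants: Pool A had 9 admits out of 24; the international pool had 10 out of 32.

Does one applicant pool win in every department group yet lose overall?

Yes

Education: Pool A 17/51 = 33.3%, the international pool 1/5 = 20.0% → Pool A
Business: Pool A 16/28 = 57.1%, the international pool 11/23 = 47.8% → Pool A
Humanities: Pool A 4/6 = 66.7%, the international pool 31/53 = 58.5% → Pool A
Law: Pool A 9/24 = 37.5%, the international pool 10/32 = 31.2% → Pool A
Overall: Pool A 46/109 = 42.2%, the international pool 53/113 = 46.9% → the international pool
Pool A wins each department group but the international pool wins overall — the comparison reverses. Pool A's applicants skew toward Education, which has a lower base rate.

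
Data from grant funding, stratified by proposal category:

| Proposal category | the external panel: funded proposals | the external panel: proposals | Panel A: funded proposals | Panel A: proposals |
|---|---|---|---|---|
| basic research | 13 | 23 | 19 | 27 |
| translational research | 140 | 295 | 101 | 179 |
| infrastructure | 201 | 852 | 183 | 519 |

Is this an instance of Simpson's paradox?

No

Basic research: the external panel 13/23 = 56.5%, Panel A 19/27 = 70.4% → Panel A
Translational research: the external panel 140/295 = 47.5%, Panel A 101/179 = 56.4% → Panel A
Infrastructure: the external panel 201/852 = 23.6%, Panel A 183/519 = 35.3% → Panel A
Overall: the external panel 354/1170 = 30.3%, Panel A 303/725 = 41.8% → Panel A
Panel A wins overall and in every proposal group — no reversal.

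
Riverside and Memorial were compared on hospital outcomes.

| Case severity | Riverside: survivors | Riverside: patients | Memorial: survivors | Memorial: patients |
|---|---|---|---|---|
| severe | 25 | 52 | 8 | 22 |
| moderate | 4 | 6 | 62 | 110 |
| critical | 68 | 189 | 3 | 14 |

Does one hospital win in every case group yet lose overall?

Yes

Severe: Riverside 25/52 = 48.1%, Memorial 8/22 = 36.4% → Riverside
Moderate: Riverside 4/6 = 66.7%, Memorial 62/110 = 56.4% → Riverside
Critical: Riverside 68/189 = 36.0%, Memorial 3/14 = 21.4% → Riverside
Overall: Riverside 97/247 = 39.3%, Memorial 73/146 = 50.0% → Memorial
Riverside wins each case group but Memorial wins overall — the comparison reverses. Riverside's patients skew toward critical, which has a lower base rate.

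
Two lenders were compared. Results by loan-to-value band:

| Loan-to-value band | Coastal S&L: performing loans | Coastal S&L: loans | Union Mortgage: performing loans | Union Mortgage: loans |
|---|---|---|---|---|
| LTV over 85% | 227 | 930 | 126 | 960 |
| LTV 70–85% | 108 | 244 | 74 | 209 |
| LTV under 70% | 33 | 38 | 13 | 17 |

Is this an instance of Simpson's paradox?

LTV over 85%: Coastal S&L 227/930 = 24.4%, Union Mortgage 126/960 = 13.1% → Coastal S&L
LTV 70–85%: Coastal S&L 108/244 = 44.3%, Union Mortgage 74/209 = 35.4% → Coastal S&L
LTV under 70%: Coastal S&L 33/38 = 86.8%, Union Mortgage 13/17 = 76.5% → Coastal S&L
Overall: Coastal S&L 368/1212 = 30.4%, Union Mortgage 213/1186 = 18.0% → Coastal S&L
Coastal S&L wins overall and in every loan-to-value group — no reversal.

No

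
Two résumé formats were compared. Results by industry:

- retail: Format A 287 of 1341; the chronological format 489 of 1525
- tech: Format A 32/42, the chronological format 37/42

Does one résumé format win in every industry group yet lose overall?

Retail: Format A 287/1341 = 21.4%, the chronological format 489/1525 = 32.1% → the chronological format
Tech: Format A 32/42 = 76.2%, the chronological format 37/42 = 88.1% → the chronological format
Overall: Format A 319/1383 = 23.1%, the chronological format 526/1567 = 33.6% → the chronological format
The chronological format wins overall and in every industry group — no reversal.

No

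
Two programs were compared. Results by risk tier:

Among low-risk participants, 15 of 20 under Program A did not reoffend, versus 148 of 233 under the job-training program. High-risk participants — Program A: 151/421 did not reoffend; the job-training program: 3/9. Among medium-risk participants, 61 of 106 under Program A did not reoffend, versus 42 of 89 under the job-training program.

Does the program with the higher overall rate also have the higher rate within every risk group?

No

Low-risk: Program A 15/20 = 75.0%, the job-training program 148/233 = 63.5% → Program A
High-risk: Program A 151/421 = 35.9%, the job-training program 3/9 = 33.3% → Program A
Medium-risk: Program A 61/106 = 57.5%, the job-training program 42/89 = 47.2% → Program A
Overall: Program A 227/547 = 41.5%, the job-training program 193/331 = 58.3% → the job-training program
Program A wins each risk group but the job-training program wins overall — the comparison reverses. Program A's participants skew toward high-risk, which has a lower base rate.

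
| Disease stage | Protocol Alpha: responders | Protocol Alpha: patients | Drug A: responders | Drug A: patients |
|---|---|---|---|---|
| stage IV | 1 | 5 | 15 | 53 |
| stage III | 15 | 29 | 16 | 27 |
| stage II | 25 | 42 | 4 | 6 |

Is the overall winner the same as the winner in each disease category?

No

Stage IV: Protocol Alpha 1/5 = 20.0%, Drug A 15/53 = 28.3% → Drug A
Stage III: Protocol Alpha 15/29 = 51.7%, Drug A 16/27 = 59.3% → Drug A
Stage II: Protocol Alpha 25/42 = 59.5%, Drug A 4/6 = 66.7% → Drug A
Overall: Protocol Alpha 41/76 = 53.9%, Drug A 35/86 = 40.7% → Protocol Alpha
Drug A wins each disease group but Protocol Alpha wins overall — the comparison reverses. Drug A's patients skew toward stage IV, which has a lower base rate.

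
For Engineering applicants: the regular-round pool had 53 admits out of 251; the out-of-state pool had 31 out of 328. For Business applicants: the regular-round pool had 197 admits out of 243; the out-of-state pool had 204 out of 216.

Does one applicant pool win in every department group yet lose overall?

No

Engineering: the regular-round pool 53/251 = 21.1%, the out-of-state pool 31/328 = 9.5% → the regular-round pool
Business: the regular-round pool 197/243 = 81.1%, the out-of-state pool 204/216 = 94.4% → the out-of-state pool
Overall: the regular-round pool 250/494 = 50.6%, the out-of-state pool 235/544 = 43.2% → the regular-round pool
Neither sweeps: the regular-round pool wins 1 of 2 groups, the out-of-state pool wins 1. The regular-round pool wins overall but not every group — no Simpson reversal.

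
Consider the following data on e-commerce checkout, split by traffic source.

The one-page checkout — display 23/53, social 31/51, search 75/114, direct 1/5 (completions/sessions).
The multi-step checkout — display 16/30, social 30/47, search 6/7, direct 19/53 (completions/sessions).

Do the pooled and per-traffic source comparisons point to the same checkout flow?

No

Display: the one-page checkout 23/53 = 43.4%, the multi-step checkout 16/30 = 53.3% → the multi-step checkout
Social: the one-page checkout 31/51 = 60.8%, the multi-step checkout 30/47 = 63.8% → the multi-step checkout
Search: the one-page checkout 75/114 = 65.8%, the multi-step checkout 6/7 = 85.7% → the multi-step checkout
Direct: the one-page checkout 1/5 = 20.0%, the multi-step checkout 19/53 = 35.8% → the multi-step checkout
Overall: the one-page checkout 130/223 = 58.3%, the multi-step checkout 71/137 = 51.8% → the one-page checkout
The multi-step checkout wins each traffic group but the one-page checkout wins overall — the comparison reverses. The multi-step checkout's sessions skew toward direct, which has a lower base rate.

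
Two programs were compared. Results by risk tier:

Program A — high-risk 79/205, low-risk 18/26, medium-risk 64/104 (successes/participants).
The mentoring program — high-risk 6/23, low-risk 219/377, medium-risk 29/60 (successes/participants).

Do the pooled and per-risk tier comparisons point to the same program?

No

High-risk: Program A 79/205 = 38.5%, the mentoring program 6/23 = 26.1% → Program A
Low-risk: Program A 18/26 = 69.2%, the mentoring program 219/377 = 58.1% → Program A
Medium-risk: Program A 64/104 = 61.5%, the mentoring program 29/60 = 48.3% → Program A
Overall: Program A 161/335 = 48.1%, the mentoring program 254/460 = 55.2% → the mentoring program
Program A wins each risk group but the mentoring program wins overall — the comparison reverses. Program A's participants skew toward high-risk, which has a lower base rate.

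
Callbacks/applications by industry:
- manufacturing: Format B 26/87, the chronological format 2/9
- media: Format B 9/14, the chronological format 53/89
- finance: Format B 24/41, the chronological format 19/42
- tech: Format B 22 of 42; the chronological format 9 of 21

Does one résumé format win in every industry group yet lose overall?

Manufacturing: Format B 26/87 = 29.9%, the chronological format 2/9 = 22.2% → Format B
Media: Format B 9/14 = 64.3%, the chronological format 53/89 = 59.6% → Format B
Finance: Format B 24/41 = 58.5%, the chronological format 19/42 = 45.2% → Format B
Tech: Format B 22/42 = 52.4%, the chronological format 9/21 = 42.9% → Format B
Overall: Format B 81/184 = 44.0%, the chronological format 83/161 = 51.6% → the chronological format
Format B wins each industry group but the chronological format wins overall — the comparison reverses. Format B's applications skew toward manufacturing, which has a lower base rate.

Yes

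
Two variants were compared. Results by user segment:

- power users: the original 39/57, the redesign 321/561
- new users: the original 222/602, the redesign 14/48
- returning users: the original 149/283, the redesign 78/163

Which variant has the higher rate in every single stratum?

the original

Power users: the original 39/57 = 68.4%, the redesign 321/561 = 57.2% → the original
New users: the original 222/602 = 36.9%, the redesign 14/48 = 29.2% → the original
Returning users: the original 149/283 = 52.7%, the redesign 78/163 = 47.9% → the original
The original has the higher rate in all 3 groups.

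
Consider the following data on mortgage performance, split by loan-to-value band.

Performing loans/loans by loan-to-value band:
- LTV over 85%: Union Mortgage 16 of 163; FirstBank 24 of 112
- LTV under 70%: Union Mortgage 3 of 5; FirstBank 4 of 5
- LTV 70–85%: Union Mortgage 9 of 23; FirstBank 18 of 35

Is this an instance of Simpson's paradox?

LTV over 85%: Union Mortgage 16/163 = 9.8%, FirstBank 24/112 = 21.4% → FirstBank
LTV under 70%: Union Mortgage 3/5 = 60.0%, FirstBank 4/5 = 80.0% → FirstBank
LTV 70–85%: Union Mortgage 9/23 = 39.1%, FirstBank 18/35 = 51.4% → FirstBank
Overall: Union Mortgage 28/191 = 14.7%, FirstBank 46/152 = 30.3% → FirstBank
FirstBank wins overall and in every loan-to-value group — no reversal.

No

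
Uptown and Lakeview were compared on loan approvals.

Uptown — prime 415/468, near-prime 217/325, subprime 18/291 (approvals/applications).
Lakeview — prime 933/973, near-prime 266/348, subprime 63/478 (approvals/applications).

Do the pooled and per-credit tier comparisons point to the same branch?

Prime: Uptown 415/468 = 88.7%, Lakeview 933/973 = 95.9% → Lakeview
Near-prime: Uptown 217/325 = 66.8%, Lakeview 266/348 = 76.4% → Lakeview
Subprime: Uptown 18/291 = 6.2%, Lakeview 63/478 = 13.2% → Lakeview
Overall: Uptown 650/1084 = 60.0%, Lakeview 1262/1799 = 70.2% → Lakeview
Lakeview wins overall and in every credit group — no reversal.

Yes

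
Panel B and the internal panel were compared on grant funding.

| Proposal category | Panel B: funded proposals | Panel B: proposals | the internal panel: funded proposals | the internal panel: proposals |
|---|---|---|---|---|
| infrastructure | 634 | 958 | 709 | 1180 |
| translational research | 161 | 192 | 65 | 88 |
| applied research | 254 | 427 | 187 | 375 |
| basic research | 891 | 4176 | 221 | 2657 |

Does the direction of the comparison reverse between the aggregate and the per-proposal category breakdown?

Infrastructure: Panel B 634/958 = 66.2%, the internal panel 709/1180 = 60.1% → Panel B
Translational research: Panel B 161/192 = 83.9%, the internal panel 65/88 = 73.9% → Panel B
Applied research: Panel B 254/427 = 59.5%, the internal panel 187/375 = 49.9% → Panel B
Basic research: Panel B 891/4176 = 21.3%, the internal panel 221/2657 = 8.3% → Panel B
Overall: Panel B 1940/5753 = 33.7%, the internal panel 1182/4300 = 27.5% → Panel B
Panel B wins overall and in every proposal group — no reversal.

No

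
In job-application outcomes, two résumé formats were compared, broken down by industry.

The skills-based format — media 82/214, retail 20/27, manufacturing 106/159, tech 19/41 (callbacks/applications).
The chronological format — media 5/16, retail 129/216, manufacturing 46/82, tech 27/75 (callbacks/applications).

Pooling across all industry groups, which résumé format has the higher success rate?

the chronological format

Media: the skills-based format 82/214 = 38.3%, the chronological format 5/16 = 31.2% → the skills-based format
Retail: the skills-based format 20/27 = 74.1%, the chronological format 129/216 = 59.7% → the skills-based format
Manufacturing: the skills-based format 106/159 = 66.7%, the chronological format 46/82 = 56.1% → the skills-based format
Tech: the skills-based format 19/41 = 46.3%, the chronological format 27/75 = 36.0% → the skills-based format
Overall: the skills-based format 227/441 = 51.5%, the chronological format 207/389 = 53.2% → the chronological format
(The skills-based format wins every industry group but the chronological format wins overall — the skills-based format's applications skew toward the low-rate media group.)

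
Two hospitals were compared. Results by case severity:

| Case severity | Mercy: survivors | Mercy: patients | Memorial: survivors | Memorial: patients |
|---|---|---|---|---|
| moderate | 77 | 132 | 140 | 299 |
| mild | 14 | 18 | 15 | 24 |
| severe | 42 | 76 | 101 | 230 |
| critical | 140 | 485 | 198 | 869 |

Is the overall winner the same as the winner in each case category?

Moderate: Mercy 77/132 = 58.3%, Memorial 140/299 = 46.8% → Mercy
Mild: Mercy 14/18 = 77.8%, Memorial 15/24 = 62.5% → Mercy
Severe: Mercy 42/76 = 55.3%, Memorial 101/230 = 43.9% → Mercy
Critical: Mercy 140/485 = 28.9%, Memorial 198/869 = 22.8% → Mercy
Overall: Mercy 273/711 = 38.4%, Memorial 454/1422 = 31.9% → Mercy
Mercy wins overall and in every case group — no reversal.

Yes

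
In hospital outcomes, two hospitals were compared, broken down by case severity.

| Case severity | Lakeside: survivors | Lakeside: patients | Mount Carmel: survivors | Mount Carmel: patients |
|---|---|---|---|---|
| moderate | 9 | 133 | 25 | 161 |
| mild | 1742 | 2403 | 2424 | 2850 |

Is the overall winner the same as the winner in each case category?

Moderate: Lakeside 9/133 = 6.8%, Mount Carmel 25/161 = 15.5% → Mount Carmel
Mild: Lakeside 1742/2403 = 72.5%, Mount Carmel 2424/2850 = 85.1% → Mount Carmel
Overall: Lakeside 1751/2536 = 69.0%, Mount Carmel 2449/3011 = 81.3% → Mount Carmel
Mount Carmel wins overall and in every case group — no reversal.

Yes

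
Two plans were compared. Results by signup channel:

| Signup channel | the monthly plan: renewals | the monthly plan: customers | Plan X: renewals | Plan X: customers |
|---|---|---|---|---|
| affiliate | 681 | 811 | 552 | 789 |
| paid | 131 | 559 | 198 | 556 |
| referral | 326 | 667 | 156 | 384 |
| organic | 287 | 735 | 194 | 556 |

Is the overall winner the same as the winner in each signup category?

Affiliate: the monthly plan 681/811 = 84.0%, Plan X 552/789 = 70.0% → the monthly plan
Paid: the monthly plan 131/559 = 23.4%, Plan X 198/556 = 35.6% → Plan X
Referral: the monthly plan 326/667 = 48.9%, Plan X 156/384 = 40.6% → the monthly plan
Organic: the monthly plan 287/735 = 39.0%, Plan X 194/556 = 34.9% → the monthly plan
Overall: the monthly plan 1425/2772 = 51.4%, Plan X 1100/2285 = 48.1% → the monthly plan
Neither sweeps: the monthly plan wins 3 of 4 groups, Plan X wins 1. The monthly plan wins overall but not every group — no Simpson reversal.

No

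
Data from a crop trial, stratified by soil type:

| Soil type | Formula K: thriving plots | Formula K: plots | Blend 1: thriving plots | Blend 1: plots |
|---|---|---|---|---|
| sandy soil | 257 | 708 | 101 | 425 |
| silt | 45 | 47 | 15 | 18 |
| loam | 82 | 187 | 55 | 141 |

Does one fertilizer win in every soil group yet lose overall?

Sandy soil: Formula K 257/708 = 36.3%, Blend 1 101/425 = 23.8% → Formula K
Silt: Formula K 45/47 = 95.7%, Blend 1 15/18 = 83.3% → Formula K
Loam: Formula K 82/187 = 43.9%, Blend 1 55/141 = 39.0% → Formula K
Overall: Formula K 384/942 = 40.8%, Blend 1 171/584 = 29.3% → Formula K
Formula K wins overall and in every soil group — no reversal.

No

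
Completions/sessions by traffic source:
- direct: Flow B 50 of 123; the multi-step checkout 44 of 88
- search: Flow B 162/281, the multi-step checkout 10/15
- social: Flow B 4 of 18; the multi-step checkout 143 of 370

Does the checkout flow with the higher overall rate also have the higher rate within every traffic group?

No

Direct: Flow B 50/123 = 40.7%, the multi-step checkout 44/88 = 50.0% → the multi-step checkout
Search: Flow B 162/281 = 57.7%, the multi-step checkout 10/15 = 66.7% → the multi-step checkout
Social: Flow B 4/18 = 22.2%, the multi-step checkout 143/370 = 38.6% → the multi-step checkout
Overall: Flow B 216/422 = 51.2%, the multi-step checkout 197/473 = 41.6% → Flow B
The multi-step checkout wins each traffic group but Flow B wins overall — the comparison reverses. The multi-step checkout's sessions skew toward social, which has a lower base rate.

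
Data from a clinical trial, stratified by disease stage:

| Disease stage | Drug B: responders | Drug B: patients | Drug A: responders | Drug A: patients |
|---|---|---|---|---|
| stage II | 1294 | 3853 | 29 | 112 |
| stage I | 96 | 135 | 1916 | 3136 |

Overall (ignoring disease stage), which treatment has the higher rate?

Drug A

Stage II: Drug B 1294/3853 = 33.6%, Drug A 29/112 = 25.9% → Drug B
Stage I: Drug B 96/135 = 71.1%, Drug A 1916/3136 = 61.1% → Drug B
Overall: Drug B 1390/3988 = 34.9%, Drug A 1945/3248 = 59.9% → Drug A
(Drug B wins every disease group but Drug A wins overall — Drug B's patients skew toward the low-rate stage II group.)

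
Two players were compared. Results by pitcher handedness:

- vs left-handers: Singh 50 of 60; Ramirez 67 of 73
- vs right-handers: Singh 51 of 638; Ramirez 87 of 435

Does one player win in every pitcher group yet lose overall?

No

Vs left-handers: Singh 50/60 = 83.3%, Ramirez 67/73 = 91.8% → Ramirez
Vs right-handers: Singh 51/638 = 8.0%, Ramirez 87/435 = 20.0% → Ramirez
Overall: Singh 101/698 = 14.5%, Ramirez 154/508 = 30.3% → Ramirez
Ramirez wins overall and in every pitcher group — no reversal.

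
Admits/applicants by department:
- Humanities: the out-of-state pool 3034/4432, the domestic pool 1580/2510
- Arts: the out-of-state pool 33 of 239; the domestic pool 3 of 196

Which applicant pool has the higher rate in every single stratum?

Humanities: the out-of-state pool 3034/4432 = 68.5%, the domestic pool 1580/2510 = 62.9% → the out-of-state pool
Arts: the out-of-state pool 33/239 = 13.8%, the domestic pool 3/196 = 1.5% → the out-of-state pool
The out-of-state pool has the higher rate in both groups.

the out-of-state pool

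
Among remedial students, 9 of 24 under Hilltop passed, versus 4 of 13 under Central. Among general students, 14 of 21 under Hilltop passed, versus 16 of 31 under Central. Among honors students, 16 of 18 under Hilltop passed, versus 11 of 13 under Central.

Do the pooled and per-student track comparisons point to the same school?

Remedial: Hilltop 9/24 = 37.5%, Central 4/13 = 30.8% → Hilltop
General: Hilltop 14/21 = 66.7%, Central 16/31 = 51.6% → Hilltop
Honors: Hilltop 16/18 = 88.9%, Central 11/13 = 84.6% → Hilltop
Overall: Hilltop 39/63 = 61.9%, Central 31/57 = 54.4% → Hilltop
Hilltop wins overall and in every student group — no reversal.

Yes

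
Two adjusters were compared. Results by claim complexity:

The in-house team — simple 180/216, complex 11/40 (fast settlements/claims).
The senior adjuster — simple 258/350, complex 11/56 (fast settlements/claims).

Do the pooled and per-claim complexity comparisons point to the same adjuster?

Simple: the in-house team 180/216 = 83.3%, the senior adjuster 258/350 = 73.7% → the in-house team
Complex: the in-house team 11/40 = 27.5%, the senior adjuster 11/56 = 19.6% → the in-house team
Overall: the in-house team 191/256 = 74.6%, the senior adjuster 269/406 = 66.3% → the in-house team
The in-house team wins overall and in every claim group — no reversal.

Yes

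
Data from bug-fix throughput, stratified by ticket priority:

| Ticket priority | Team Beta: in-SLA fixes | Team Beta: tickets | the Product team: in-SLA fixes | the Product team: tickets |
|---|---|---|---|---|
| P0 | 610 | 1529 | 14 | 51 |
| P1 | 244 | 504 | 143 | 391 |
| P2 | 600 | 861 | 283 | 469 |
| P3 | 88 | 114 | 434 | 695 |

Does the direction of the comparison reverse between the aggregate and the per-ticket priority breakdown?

Yes

P0: Team Beta 610/1529 = 39.9%, the Product team 14/51 = 27.5% → Team Beta
P1: Team Beta 244/504 = 48.4%, the Product team 143/391 = 36.6% → Team Beta
P2: Team Beta 600/861 = 69.7%, the Product team 283/469 = 60.3% → Team Beta
P3: Team Beta 88/114 = 77.2%, the Product team 434/695 = 62.4% → Team Beta
Overall: Team Beta 1542/3008 = 51.3%, the Product team 874/1606 = 54.4% → the Product team
Team Beta wins each ticket group but the Product team wins overall — the comparison reverses. Team Beta's tickets skew toward P0, which has a lower base rate.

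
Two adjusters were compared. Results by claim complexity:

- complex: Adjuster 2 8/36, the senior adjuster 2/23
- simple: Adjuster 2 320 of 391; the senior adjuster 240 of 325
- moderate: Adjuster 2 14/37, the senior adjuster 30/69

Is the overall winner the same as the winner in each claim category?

No

Complex: Adjuster 2 8/36 = 22.2%, the senior adjuster 2/23 = 8.7% → Adjuster 2
Simple: Adjuster 2 320/391 = 81.8%, the senior adjuster 240/325 = 73.8% → Adjuster 2
Moderate: Adjuster 2 14/37 = 37.8%, the senior adjuster 30/69 = 43.5% → the senior adjuster
Overall: Adjuster 2 342/464 = 73.7%, the senior adjuster 272/417 = 65.2% → Adjuster 2
Neither sweeps: Adjuster 2 wins 2 of 3 groups, the senior adjuster wins 1. Adjuster 2 wins overall but not every group — no Simpson reversal.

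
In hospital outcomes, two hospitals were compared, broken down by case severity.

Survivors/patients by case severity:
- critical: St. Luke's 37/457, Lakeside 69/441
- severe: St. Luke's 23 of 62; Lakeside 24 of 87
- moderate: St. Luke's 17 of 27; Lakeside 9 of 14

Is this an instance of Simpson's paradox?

No

Critical: St. Luke's 37/457 = 8.1%, Lakeside 69/441 = 15.6% → Lakeside
Severe: St. Luke's 23/62 = 37.1%, Lakeside 24/87 = 27.6% → St. Luke's
Moderate: St. Luke's 17/27 = 63.0%, Lakeside 9/14 = 64.3% → Lakeside
Overall: St. Luke's 77/546 = 14.1%, Lakeside 102/542 = 18.8% → Lakeside
Neither sweeps: St. Luke's wins 1 of 3 groups, Lakeside wins 2. Lakeside wins overall but not every group — no Simpson reversal.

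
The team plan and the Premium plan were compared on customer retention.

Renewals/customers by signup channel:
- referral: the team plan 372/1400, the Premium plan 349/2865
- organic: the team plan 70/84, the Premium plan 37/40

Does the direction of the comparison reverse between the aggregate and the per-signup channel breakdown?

Referral: the team plan 372/1400 = 26.6%, the Premium plan 349/2865 = 12.2% → the team plan
Organic: the team plan 70/84 = 83.3%, the Premium plan 37/40 = 92.5% → the Premium plan
Overall: the team plan 442/1484 = 29.8%, the Premium plan 386/2905 = 13.3% → the team plan
Neither sweeps: the team plan wins 1 of 2 groups, the Premium plan wins 1. The team plan wins overall but not every group — no Simpson reversal.

No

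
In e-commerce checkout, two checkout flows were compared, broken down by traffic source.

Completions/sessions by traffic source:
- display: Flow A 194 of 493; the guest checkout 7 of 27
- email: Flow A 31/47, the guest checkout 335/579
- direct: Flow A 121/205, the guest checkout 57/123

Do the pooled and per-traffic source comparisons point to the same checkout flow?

No

Display: Flow A 194/493 = 39.4%, the guest checkout 7/27 = 25.9% → Flow A
Email: Flow A 31/47 = 66.0%, the guest checkout 335/579 = 57.9% → Flow A
Direct: Flow A 121/205 = 59.0%, the guest checkout 57/123 = 46.3% → Flow A
Overall: Flow A 346/745 = 46.4%, the guest checkout 399/729 = 54.7% → the guest checkout
Flow A wins each traffic group but the guest checkout wins overall — the comparison reverses. Flow A's sessions skew toward display, which has a lower base rate.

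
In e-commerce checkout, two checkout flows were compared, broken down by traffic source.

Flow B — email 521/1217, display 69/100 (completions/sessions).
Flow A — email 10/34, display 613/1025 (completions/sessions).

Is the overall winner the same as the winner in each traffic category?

No

Email: Flow B 521/1217 = 42.8%, Flow A 10/34 = 29.4% → Flow B
Display: Flow B 69/100 = 69.0%, Flow A 613/1025 = 59.8% → Flow B
Overall: Flow B 590/1317 = 44.8%, Flow A 623/1059 = 58.8% → Flow A
Flow B wins each traffic group but Flow A wins overall — the comparison reverses. Flow B's sessions skew toward email, which has a lower base rate.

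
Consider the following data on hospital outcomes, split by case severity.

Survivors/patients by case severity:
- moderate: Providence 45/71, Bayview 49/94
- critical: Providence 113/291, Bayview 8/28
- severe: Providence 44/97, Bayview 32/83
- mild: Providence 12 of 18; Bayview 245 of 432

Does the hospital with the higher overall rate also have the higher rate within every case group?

Moderate: Providence 45/71 = 63.4%, Bayview 49/94 = 52.1% → Providence
Critical: Providence 113/291 = 38.8%, Bayview 8/28 = 28.6% → Providence
Severe: Providence 44/97 = 45.4%, Bayview 32/83 = 38.6% → Providence
Mild: Providence 12/18 = 66.7%, Bayview 245/432 = 56.7% → Providence
Overall: Providence 214/477 = 44.9%, Bayview 334/637 = 52.4% → Bayview
Providence wins each case group but Bayview wins overall — the comparison reverses. Providence's patients skew toward critical, which has a lower base rate.

No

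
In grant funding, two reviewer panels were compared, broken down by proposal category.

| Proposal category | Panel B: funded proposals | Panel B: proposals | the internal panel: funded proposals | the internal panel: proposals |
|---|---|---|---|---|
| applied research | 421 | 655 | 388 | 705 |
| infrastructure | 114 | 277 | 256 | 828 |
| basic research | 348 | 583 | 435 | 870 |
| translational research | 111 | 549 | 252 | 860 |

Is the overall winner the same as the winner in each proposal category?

No

Applied research: Panel B 421/655 = 64.3%, the internal panel 388/705 = 55.0% → Panel B
Infrastructure: Panel B 114/277 = 41.2%, the internal panel 256/828 = 30.9% → Panel B
Basic research: Panel B 348/583 = 59.7%, the internal panel 435/870 = 50.0% → Panel B
Translational research: Panel B 111/549 = 20.2%, the internal panel 252/860 = 29.3% → the internal panel
Overall: Panel B 994/2064 = 48.2%, the internal panel 1331/3263 = 40.8% → Panel B
Neither sweeps: Panel B wins 3 of 4 groups, the internal panel wins 1. Panel B wins overall but not every group — no Simpson reversal.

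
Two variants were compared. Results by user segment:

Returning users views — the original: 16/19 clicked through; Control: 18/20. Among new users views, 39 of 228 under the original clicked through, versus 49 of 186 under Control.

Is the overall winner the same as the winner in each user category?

Yes

Returning users: the original 16/19 = 84.2%, Control 18/20 = 90.0% → Control
New users: the original 39/228 = 17.1%, Control 49/186 = 26.3% → Control
Overall: the original 55/247 = 22.3%, Control 67/206 = 32.5% → Control
Control wins overall and in every user group — no reversal.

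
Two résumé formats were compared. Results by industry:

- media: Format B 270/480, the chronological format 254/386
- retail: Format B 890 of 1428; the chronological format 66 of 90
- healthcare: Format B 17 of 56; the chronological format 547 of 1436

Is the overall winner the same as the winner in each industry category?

Media: Format B 270/480 = 56.2%, the chronological format 254/386 = 65.8% → the chronological format
Retail: Format B 890/1428 = 62.3%, the chronological format 66/90 = 73.3% → the chronological format
Healthcare: Format B 17/56 = 30.4%, the chronological format 547/1436 = 38.1% → the chronological format
Overall: Format B 1177/1964 = 59.9%, the chronological format 867/1912 = 45.3% → Format B
The chronological format wins each industry group but Format B wins overall — the comparison reverses. The chronological format's applications skew toward healthcare, which has a lower base rate.

No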